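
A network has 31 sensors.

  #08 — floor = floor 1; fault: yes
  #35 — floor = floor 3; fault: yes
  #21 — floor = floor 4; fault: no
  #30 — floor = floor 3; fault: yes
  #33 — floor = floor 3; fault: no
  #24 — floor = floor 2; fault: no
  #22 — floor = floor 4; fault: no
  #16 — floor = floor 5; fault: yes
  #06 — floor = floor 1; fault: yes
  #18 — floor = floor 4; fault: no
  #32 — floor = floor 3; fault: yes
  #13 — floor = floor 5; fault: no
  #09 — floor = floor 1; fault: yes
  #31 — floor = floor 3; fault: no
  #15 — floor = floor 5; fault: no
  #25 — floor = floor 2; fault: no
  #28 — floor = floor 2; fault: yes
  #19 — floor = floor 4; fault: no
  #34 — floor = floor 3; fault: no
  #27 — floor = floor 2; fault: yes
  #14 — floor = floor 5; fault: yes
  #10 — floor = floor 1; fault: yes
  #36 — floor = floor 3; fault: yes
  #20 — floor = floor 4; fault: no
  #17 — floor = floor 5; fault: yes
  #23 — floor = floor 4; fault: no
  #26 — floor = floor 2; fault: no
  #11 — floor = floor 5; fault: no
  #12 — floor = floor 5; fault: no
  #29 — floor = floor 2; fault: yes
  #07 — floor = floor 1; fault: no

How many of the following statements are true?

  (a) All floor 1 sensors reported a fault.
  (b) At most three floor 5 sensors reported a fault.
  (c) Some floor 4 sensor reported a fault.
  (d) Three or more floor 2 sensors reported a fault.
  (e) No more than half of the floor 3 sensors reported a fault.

(a) floor 1: |A| = 5, |A ∩ B| = 4; needs A ⊆ B, i.e. every element of A is in B (|A ∖ B| = 0) — false.
(b) floor 5: |A| = 7, |A ∩ B| = 3; needs |A ∩ B| ≤ 3 — true.
(c) floor 4: |A| = 6, |A ∩ B| = 0; needs A ∩ B ≠ ∅ (|A ∩ B| ≥ 1) — false.
(d) floor 2: |A| = 6, |A ∩ B| = 3; needs |A ∩ B| ≥ 3 — true.
(e) floor 3: |A| = 7, |A ∩ B| = 4; needs |A ∩ B| ≤ |A ∖ B| — false.

2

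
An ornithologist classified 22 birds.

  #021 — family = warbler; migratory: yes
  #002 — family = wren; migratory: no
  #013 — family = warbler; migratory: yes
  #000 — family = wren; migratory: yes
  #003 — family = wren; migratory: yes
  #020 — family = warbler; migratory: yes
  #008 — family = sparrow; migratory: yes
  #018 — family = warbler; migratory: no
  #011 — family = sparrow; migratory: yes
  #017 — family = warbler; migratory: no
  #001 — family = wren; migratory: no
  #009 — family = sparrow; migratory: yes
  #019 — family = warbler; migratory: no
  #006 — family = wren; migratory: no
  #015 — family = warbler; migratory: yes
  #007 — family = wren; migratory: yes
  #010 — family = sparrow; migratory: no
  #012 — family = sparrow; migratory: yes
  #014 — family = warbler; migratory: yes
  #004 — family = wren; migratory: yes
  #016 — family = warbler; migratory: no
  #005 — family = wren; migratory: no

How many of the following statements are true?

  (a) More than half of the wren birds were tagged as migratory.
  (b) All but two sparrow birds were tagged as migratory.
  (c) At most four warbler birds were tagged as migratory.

(a) wren: |A| = 8, |A ∩ B| = 4; needs |A ∩ B| > |A ∖ B| — false.
(b) sparrow: |A| = 5, |A ∩ B| = 4; needs |A ∖ B| = 2 — false.
(c) warbler: |A| = 9, |A ∩ B| = 5; needs |A ∩ B| ≤ 4 — false.

0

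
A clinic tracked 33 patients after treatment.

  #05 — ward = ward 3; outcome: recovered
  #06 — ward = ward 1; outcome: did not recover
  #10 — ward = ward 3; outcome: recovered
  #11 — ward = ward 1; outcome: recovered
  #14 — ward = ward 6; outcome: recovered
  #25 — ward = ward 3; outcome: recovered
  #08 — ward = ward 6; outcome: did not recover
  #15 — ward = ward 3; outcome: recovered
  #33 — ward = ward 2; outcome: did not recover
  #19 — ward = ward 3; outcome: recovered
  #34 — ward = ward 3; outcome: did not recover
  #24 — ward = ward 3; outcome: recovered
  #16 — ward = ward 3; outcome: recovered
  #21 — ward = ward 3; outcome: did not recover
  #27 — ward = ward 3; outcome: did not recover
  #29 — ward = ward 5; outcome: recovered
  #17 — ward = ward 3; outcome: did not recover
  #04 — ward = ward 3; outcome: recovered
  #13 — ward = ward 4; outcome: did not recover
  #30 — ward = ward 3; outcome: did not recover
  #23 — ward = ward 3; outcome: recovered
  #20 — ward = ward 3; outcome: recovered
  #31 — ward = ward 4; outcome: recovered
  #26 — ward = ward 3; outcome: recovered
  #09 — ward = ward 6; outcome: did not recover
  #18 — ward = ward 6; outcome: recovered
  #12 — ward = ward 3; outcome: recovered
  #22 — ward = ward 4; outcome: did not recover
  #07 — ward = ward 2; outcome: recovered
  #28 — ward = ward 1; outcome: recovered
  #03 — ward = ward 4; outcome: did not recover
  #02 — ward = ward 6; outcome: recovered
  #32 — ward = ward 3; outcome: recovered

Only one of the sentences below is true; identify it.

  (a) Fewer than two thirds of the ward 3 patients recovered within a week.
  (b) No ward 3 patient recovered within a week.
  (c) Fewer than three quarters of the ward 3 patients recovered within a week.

(c)

|A| = 18, |A ∩ B| = 13, |A ∖ B| = 5.
(a) requires |A ∩ B| / |A| < 2/3: false.
(b) requires A ∩ B = ∅ (|A ∩ B| = 0): false.
(c) requires |A ∩ B| / |A| < 3/4: true.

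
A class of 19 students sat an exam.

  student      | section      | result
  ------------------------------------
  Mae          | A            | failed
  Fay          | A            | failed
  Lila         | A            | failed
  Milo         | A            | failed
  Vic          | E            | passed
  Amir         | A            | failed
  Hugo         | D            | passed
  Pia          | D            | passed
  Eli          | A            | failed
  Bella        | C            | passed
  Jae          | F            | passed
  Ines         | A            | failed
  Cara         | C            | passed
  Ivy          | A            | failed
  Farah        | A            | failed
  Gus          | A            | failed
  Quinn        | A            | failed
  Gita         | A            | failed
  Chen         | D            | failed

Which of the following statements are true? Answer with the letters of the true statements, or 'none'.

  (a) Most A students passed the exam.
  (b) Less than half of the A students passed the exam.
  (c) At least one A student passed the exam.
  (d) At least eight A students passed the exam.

|A| = 12, |A ∩ B| = 0, |A ∖ B| = 12.
(a) |A ∩ B| > |A ∖ B|: fails.
(b) |A ∩ B| < |A ∖ B|: holds.
(c) A ∩ B ≠ ∅ (|A ∩ B| ≥ 1): fails.
(d) |A ∩ B| ≥ 8: fails.

(b)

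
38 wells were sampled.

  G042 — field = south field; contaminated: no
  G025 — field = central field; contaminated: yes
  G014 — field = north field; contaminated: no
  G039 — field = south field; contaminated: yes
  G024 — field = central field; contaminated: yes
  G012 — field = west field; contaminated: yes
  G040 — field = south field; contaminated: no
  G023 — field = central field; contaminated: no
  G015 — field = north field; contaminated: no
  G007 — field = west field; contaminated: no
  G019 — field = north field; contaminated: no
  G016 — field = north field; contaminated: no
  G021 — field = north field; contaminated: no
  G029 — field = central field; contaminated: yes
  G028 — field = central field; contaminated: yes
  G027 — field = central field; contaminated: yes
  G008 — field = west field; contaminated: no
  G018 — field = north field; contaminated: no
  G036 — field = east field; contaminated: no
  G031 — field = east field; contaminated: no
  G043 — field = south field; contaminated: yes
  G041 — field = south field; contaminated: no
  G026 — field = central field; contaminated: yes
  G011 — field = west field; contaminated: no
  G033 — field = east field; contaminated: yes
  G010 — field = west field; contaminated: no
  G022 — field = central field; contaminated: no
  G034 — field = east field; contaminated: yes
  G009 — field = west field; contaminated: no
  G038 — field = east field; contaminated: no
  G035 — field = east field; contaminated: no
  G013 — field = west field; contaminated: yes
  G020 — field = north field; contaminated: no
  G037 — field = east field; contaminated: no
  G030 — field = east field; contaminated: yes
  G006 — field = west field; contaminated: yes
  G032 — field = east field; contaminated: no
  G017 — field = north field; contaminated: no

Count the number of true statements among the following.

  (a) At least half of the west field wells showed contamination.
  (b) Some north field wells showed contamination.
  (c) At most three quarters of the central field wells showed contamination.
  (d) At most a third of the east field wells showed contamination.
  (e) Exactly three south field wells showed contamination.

2

(a) west field: |A| = 8, |A ∩ B| = 3; needs |A ∩ B| ≥ |A ∖ B| — false.
(b) north field: |A| = 8, |A ∩ B| = 0; needs A ∩ B ≠ ∅ (|A ∩ B| ≥ 1) — false.
(c) central field: |A| = 8, |A ∩ B| = 6; needs |A ∩ B| / |A| ≤ 3/4 — true.
(d) east field: |A| = 9, |A ∩ B| = 3; needs |A ∩ B| / |A| ≤ 1/3 — true.
(e) south field: |A| = 5, |A ∩ B| = 2; needs |A ∩ B| = 3 — false.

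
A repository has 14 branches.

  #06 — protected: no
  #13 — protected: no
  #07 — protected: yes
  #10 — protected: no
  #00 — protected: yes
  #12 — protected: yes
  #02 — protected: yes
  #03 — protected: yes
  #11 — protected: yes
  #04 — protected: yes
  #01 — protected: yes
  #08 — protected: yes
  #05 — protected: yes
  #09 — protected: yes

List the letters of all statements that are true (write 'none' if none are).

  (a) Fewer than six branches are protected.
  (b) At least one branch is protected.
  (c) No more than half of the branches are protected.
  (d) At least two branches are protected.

(b), (d)

|A| = 14, |A ∩ B| = 11, |A ∖ B| = 3.
(a) |A ∩ B| < 6: fails.
(b) A ∩ B ≠ ∅ (|A ∩ B| ≥ 1): holds.
(c) |A ∩ B| ≤ |A ∖ B|: fails.
(d) |A ∩ B| ≥ 2: holds.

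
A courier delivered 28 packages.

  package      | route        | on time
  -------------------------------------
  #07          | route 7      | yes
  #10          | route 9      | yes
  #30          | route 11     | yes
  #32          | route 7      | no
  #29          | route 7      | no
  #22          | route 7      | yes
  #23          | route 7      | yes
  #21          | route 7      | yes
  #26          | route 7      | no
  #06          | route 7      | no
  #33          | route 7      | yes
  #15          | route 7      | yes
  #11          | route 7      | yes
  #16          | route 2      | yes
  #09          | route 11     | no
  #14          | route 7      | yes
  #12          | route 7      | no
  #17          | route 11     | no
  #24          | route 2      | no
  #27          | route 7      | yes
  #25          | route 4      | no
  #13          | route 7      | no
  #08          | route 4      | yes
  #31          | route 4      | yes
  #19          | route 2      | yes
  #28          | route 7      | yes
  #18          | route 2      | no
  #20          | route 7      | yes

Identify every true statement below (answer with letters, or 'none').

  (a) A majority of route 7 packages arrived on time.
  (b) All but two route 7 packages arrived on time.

(a)

|A| = 17, |A ∩ B| = 11, |A ∖ B| = 6.
(a) |A ∩ B| > |A ∖ B|: holds.
(b) |A ∖ B| = 2: fails.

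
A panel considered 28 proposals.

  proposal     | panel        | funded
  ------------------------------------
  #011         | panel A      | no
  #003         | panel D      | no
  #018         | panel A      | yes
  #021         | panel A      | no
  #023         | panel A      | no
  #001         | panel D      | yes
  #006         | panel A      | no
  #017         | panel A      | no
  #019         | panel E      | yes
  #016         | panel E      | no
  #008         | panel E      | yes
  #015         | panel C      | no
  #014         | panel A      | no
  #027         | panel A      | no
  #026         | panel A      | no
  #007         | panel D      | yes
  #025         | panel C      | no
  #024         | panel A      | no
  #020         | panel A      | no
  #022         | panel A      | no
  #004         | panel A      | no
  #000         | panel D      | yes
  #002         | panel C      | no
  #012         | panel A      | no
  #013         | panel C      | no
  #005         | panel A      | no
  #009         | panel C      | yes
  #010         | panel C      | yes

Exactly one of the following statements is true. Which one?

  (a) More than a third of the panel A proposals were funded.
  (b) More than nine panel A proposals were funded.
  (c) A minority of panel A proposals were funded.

(c)

|A| = 15, |A ∩ B| = 1, |A ∖ B| = 14.
(a) requires |A ∩ B| / |A| > 1/3: false.
(b) requires |A ∩ B| > 9: false.
(c) requires |A ∩ B| < |A ∖ B|: true.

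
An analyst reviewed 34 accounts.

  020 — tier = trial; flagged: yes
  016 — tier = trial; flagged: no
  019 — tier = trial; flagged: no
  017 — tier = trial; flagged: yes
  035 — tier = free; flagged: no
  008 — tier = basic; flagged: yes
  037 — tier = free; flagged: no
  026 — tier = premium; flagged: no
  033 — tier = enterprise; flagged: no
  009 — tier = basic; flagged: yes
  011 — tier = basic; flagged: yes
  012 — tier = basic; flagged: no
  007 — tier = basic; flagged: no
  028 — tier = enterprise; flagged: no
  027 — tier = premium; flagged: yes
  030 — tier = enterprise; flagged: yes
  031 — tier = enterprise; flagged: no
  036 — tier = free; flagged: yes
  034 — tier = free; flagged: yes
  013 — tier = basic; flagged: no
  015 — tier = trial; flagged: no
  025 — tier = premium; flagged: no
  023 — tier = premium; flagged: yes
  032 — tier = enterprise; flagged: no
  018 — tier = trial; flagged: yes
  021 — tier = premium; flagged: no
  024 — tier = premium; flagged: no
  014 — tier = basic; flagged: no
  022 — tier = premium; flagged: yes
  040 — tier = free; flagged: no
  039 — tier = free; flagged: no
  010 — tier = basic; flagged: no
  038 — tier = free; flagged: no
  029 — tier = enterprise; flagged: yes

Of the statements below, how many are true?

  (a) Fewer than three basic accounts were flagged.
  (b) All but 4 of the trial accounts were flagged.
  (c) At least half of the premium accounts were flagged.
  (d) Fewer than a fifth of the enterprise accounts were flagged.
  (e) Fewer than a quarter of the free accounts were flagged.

(a) basic: |A| = 8, |A ∩ B| = 3; needs |A ∩ B| < 3 — false.
(b) trial: |A| = 6, |A ∩ B| = 3; needs |A ∖ B| = 4 — false.
(c) premium: |A| = 7, |A ∩ B| = 3; needs |A ∩ B| ≥ |A ∖ B| — false.
(d) enterprise: |A| = 6, |A ∩ B| = 2; needs |A ∩ B| / |A| < 1/5 — false.
(e) free: |A| = 7, |A ∩ B| = 2; needs |A ∩ B| / |A| < 1/4 — false.

0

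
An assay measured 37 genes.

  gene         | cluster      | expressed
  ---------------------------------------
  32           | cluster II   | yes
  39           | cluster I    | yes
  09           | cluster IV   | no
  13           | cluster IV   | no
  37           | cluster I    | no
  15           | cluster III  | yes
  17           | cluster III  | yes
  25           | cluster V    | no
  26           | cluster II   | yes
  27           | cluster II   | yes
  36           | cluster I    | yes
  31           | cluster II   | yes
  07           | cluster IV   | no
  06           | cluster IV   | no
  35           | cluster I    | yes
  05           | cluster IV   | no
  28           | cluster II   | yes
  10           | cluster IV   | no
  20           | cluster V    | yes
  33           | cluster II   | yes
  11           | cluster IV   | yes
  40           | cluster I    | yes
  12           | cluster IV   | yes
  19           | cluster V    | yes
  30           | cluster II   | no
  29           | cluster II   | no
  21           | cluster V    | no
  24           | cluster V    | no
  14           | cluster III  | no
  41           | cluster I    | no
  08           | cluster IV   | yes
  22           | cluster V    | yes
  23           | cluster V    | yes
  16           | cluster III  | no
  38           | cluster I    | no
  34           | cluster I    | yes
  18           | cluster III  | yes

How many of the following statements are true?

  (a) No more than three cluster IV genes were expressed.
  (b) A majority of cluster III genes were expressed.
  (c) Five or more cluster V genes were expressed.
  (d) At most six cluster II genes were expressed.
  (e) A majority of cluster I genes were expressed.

4

(a) cluster IV: |A| = 9, |A ∩ B| = 3; needs |A ∩ B| ≤ 3 — true.
(b) cluster III: |A| = 5, |A ∩ B| = 3; needs |A ∩ B| > |A ∖ B| — true.
(c) cluster V: |A| = 7, |A ∩ B| = 4; needs |A ∩ B| ≥ 5 — false.
(d) cluster II: |A| = 8, |A ∩ B| = 6; needs |A ∩ B| ≤ 6 — true.
(e) cluster I: |A| = 8, |A ∩ B| = 5; needs |A ∩ B| > |A ∖ B| — true.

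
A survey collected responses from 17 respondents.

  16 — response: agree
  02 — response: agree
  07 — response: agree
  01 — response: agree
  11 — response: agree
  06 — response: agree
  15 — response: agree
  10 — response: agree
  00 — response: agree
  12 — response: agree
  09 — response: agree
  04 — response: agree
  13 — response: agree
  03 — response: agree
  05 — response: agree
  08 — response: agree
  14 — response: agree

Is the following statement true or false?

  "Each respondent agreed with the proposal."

'Each respondent agreed with the proposal' holds iff A ⊆ B, i.e. every element of A is in B (|A ∖ B| = 0).
|A| = 17, |A ∩ B| = 17, |A ∖ B| = 0.
So the statement is true.

True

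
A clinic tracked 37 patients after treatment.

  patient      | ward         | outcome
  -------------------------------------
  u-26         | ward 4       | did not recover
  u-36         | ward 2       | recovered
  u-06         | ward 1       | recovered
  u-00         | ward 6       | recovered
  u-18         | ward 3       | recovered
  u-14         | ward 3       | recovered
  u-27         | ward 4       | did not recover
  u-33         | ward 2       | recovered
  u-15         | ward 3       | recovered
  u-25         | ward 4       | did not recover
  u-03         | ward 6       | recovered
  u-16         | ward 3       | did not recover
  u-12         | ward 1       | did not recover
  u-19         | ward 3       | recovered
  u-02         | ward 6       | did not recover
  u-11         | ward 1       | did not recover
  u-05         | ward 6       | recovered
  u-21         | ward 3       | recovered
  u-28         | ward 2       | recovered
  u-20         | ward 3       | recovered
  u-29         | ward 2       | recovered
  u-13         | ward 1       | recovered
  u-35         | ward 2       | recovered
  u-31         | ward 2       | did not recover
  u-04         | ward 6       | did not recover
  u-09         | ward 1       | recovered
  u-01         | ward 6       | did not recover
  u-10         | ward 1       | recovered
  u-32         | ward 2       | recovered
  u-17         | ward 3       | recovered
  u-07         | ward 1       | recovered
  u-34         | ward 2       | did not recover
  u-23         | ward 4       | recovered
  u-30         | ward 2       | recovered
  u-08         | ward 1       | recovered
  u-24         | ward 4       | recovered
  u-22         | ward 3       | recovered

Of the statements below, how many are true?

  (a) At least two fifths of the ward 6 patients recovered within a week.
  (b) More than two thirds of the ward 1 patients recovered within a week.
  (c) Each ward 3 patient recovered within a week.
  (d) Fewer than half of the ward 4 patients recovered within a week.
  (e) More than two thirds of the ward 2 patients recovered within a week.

4

(a) ward 6: |A| = 6, |A ∩ B| = 3; needs |A ∩ B| / |A| ≥ 2/5 — true.
(b) ward 1: |A| = 8, |A ∩ B| = 6; needs |A ∩ B| / |A| > 2/3 — true.
(c) ward 3: |A| = 9, |A ∩ B| = 8; needs A ⊆ B, i.e. every element of A is in B (|A ∖ B| = 0) — false.
(d) ward 4: |A| = 5, |A ∩ B| = 2; needs |A ∩ B| < |A ∖ B| — true.
(e) ward 2: |A| = 9, |A ∩ B| = 7; needs |A ∩ B| / |A| > 2/3 — true.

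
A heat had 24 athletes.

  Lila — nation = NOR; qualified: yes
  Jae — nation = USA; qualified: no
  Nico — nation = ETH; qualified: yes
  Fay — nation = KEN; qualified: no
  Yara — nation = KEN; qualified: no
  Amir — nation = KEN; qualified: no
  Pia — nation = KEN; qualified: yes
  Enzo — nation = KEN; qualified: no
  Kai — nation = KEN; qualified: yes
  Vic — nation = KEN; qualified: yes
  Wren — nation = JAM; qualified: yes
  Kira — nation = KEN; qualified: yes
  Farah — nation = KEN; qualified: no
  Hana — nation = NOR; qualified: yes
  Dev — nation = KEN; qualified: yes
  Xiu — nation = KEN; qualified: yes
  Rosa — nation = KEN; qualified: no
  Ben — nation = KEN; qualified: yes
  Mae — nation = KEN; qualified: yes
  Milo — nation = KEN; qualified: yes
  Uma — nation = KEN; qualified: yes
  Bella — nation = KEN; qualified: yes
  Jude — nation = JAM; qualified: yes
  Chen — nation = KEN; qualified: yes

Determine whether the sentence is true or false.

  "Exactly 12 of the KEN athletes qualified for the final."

True

'Exactly 12 of the KEN athletes qualified for the final' holds iff |A ∩ B| = 12.
|A| = 18, |A ∩ B| = 12, |A ∖ B| = 6.
|A ∩ B| = 12, so the statement is true.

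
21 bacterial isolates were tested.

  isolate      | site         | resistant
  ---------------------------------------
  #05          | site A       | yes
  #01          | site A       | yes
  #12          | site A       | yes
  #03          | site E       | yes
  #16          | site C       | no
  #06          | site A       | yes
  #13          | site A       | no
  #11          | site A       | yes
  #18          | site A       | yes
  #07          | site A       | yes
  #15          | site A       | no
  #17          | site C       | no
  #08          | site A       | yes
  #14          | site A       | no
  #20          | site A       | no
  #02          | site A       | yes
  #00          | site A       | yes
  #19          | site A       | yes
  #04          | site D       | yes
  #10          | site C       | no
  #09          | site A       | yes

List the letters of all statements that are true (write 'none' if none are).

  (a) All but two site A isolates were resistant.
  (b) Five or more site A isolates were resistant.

(b)

|A| = 16, |A ∩ B| = 12, |A ∖ B| = 4.
(a) |A ∖ B| = 2: fails.
(b) |A ∩ B| ≥ 5: holds.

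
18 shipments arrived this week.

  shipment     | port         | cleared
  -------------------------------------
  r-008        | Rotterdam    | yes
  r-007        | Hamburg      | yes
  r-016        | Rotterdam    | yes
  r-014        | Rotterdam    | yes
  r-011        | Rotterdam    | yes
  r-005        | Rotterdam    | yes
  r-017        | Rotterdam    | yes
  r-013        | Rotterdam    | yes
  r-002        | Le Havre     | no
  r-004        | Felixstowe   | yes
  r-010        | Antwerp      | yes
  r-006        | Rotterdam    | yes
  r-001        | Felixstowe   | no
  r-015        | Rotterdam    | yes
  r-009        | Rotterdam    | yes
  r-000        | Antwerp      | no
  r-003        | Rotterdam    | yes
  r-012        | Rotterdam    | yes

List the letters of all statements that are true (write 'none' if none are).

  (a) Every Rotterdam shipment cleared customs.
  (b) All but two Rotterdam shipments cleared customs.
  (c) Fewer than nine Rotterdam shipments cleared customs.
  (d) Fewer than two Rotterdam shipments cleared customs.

|A| = 12, |A ∩ B| = 12, |A ∖ B| = 0.
(a) A ⊆ B, i.e. every element of A is in B (|A ∖ B| = 0): holds.
(b) |A ∖ B| = 2: fails.
(c) |A ∩ B| < 9: fails.
(d) |A ∩ B| < 2: fails.

(a)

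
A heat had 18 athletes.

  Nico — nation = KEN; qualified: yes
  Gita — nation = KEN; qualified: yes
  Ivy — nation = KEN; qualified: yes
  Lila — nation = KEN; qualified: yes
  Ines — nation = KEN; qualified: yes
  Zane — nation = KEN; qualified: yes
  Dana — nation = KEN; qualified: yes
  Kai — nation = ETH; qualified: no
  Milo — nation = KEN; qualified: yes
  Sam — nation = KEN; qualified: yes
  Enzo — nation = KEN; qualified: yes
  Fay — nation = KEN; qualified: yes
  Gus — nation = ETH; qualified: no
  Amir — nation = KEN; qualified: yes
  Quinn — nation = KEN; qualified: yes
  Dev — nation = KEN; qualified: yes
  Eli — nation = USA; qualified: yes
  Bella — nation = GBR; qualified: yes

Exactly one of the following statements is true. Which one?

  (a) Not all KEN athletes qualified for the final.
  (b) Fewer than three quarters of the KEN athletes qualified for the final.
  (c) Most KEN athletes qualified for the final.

|A| = 14, |A ∩ B| = 14, |A ∖ B| = 0.
(a) requires A ⊄ B (|A ∖ B| ≥ 1): false.
(b) requires |A ∩ B| / |A| < 3/4: false.
(c) requires |A ∩ B| > |A ∖ B|: true.

(c)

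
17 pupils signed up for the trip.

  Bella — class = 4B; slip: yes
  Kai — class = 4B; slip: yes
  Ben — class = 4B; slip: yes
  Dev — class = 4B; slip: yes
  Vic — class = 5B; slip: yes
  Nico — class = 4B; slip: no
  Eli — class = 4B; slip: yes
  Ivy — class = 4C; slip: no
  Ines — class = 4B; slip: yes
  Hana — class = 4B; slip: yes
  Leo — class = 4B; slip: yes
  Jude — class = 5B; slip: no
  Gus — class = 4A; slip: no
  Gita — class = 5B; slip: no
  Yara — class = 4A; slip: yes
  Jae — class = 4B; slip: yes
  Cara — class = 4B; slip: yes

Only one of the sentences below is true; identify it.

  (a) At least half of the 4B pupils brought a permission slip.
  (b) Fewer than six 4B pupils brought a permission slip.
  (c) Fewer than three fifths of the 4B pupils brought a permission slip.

|A| = 11, |A ∩ B| = 10, |A ∖ B| = 1.
(a) requires |A ∩ B| ≥ |A ∖ B|: true.
(b) requires |A ∩ B| < 6: false.
(c) requires |A ∩ B| / |A| < 3/5: false.

(a)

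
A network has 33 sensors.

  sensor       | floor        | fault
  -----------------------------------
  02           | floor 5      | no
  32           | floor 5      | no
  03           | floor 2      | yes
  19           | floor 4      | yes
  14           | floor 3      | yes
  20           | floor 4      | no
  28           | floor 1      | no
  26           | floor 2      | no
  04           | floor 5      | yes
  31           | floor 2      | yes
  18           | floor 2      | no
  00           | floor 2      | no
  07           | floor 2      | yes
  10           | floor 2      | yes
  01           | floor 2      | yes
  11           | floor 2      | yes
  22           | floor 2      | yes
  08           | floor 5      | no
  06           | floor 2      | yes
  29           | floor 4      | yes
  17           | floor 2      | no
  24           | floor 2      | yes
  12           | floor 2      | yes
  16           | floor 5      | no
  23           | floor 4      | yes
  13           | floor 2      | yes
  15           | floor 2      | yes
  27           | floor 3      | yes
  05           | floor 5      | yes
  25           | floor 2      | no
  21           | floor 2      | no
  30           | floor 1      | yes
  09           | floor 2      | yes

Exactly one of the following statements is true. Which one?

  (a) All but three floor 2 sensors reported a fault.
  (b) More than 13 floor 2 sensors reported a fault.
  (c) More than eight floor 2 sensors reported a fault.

(c)

|A| = 19, |A ∩ B| = 13, |A ∖ B| = 6.
(a) requires |A ∖ B| = 3: false.
(b) requires |A ∩ B| > 13: false.
(c) requires |A ∩ B| > 8: true.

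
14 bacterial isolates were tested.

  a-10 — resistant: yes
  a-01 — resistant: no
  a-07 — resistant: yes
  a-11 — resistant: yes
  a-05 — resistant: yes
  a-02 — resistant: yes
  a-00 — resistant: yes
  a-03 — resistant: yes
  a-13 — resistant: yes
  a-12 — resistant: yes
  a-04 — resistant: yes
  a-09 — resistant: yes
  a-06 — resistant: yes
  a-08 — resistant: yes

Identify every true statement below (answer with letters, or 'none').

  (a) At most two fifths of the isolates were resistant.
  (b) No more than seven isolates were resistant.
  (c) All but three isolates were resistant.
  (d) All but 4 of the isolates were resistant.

|A| = 14, |A ∩ B| = 13, |A ∖ B| = 1.
(a) |A ∩ B| / |A| ≤ 2/5: fails.
(b) |A ∩ B| ≤ 7: fails.
(c) |A ∖ B| = 3: fails.
(d) |A ∖ B| = 4: fails.

none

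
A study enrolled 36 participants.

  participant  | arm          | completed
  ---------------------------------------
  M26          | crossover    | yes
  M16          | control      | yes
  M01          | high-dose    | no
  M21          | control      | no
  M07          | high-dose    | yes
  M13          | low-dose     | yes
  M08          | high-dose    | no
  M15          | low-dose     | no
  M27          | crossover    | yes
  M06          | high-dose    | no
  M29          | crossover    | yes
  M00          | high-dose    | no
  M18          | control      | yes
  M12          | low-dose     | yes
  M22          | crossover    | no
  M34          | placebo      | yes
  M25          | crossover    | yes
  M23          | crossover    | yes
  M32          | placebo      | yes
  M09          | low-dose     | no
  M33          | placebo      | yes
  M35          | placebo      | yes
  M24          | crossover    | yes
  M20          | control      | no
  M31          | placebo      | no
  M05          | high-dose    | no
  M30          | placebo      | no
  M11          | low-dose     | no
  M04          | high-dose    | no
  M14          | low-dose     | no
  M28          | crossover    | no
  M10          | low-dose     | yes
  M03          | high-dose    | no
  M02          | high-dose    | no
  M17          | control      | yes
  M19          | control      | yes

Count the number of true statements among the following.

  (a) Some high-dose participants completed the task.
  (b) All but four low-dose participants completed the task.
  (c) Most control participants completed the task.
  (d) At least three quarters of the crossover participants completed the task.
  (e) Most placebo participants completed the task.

5

(a) high-dose: |A| = 9, |A ∩ B| = 1; needs A ∩ B ≠ ∅ (|A ∩ B| ≥ 1) — true.
(b) low-dose: |A| = 7, |A ∩ B| = 3; needs |A ∖ B| = 4 — true.
(c) control: |A| = 6, |A ∩ B| = 4; needs |A ∩ B| > |A ∖ B| — true.
(d) crossover: |A| = 8, |A ∩ B| = 6; needs |A ∩ B| / |A| ≥ 3/4 — true.
(e) placebo: |A| = 6, |A ∩ B| = 4; needs |A ∩ B| > |A ∖ B| — true.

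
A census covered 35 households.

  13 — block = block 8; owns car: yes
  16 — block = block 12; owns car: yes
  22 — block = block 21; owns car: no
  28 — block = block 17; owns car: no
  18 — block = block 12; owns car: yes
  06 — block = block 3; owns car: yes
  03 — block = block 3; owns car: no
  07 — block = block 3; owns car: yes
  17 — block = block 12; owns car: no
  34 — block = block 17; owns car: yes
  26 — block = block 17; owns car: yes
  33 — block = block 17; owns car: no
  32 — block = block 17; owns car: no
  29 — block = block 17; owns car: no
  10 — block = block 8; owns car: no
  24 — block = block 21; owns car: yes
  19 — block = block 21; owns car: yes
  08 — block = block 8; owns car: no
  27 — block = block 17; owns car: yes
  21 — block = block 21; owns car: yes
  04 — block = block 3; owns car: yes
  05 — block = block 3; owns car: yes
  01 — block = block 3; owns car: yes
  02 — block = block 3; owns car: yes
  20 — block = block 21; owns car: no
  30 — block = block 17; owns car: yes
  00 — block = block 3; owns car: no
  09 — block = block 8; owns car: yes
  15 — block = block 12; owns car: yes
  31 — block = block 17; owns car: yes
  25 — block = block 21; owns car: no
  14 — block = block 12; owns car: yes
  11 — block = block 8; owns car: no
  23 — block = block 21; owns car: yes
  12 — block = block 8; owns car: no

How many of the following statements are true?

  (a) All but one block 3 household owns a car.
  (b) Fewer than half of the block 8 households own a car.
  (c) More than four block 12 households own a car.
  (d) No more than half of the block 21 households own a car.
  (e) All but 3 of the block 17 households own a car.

1

(a) block 3: |A| = 8, |A ∩ B| = 6; needs |A ∖ B| = 1 — false.
(b) block 8: |A| = 6, |A ∩ B| = 2; needs |A ∩ B| < |A ∖ B| — true.
(c) block 12: |A| = 5, |A ∩ B| = 4; needs |A ∩ B| > 4 — false.
(d) block 21: |A| = 7, |A ∩ B| = 4; needs |A ∩ B| ≤ |A ∖ B| — false.
(e) block 17: |A| = 9, |A ∩ B| = 5; needs |A ∖ B| = 3 — false.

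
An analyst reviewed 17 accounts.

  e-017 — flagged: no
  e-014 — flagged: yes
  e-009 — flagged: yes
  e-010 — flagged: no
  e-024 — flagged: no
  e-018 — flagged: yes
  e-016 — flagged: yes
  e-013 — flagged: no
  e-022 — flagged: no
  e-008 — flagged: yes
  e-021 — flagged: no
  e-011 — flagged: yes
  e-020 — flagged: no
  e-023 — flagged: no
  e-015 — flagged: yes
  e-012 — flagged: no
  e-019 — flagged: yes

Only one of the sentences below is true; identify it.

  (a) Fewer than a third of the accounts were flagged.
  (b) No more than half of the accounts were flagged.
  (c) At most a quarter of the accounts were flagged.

|A| = 17, |A ∩ B| = 8, |A ∖ B| = 9.
(a) requires |A ∩ B| / |A| < 1/3: false.
(b) requires |A ∩ B| ≤ |A ∖ B|: true.
(c) requires |A ∩ B| / |A| ≤ 1/4: false.

(b)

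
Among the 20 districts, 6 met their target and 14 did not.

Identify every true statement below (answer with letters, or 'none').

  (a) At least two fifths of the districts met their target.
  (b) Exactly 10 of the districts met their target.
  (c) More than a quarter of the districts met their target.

(c)

|A| = 20, |A ∩ B| = 6, |A ∖ B| = 14.
(a) |A ∩ B| / |A| ≥ 2/5: fails.
(b) |A ∩ B| = 10: fails.
(c) |A ∩ B| / |A| > 1/4: holds.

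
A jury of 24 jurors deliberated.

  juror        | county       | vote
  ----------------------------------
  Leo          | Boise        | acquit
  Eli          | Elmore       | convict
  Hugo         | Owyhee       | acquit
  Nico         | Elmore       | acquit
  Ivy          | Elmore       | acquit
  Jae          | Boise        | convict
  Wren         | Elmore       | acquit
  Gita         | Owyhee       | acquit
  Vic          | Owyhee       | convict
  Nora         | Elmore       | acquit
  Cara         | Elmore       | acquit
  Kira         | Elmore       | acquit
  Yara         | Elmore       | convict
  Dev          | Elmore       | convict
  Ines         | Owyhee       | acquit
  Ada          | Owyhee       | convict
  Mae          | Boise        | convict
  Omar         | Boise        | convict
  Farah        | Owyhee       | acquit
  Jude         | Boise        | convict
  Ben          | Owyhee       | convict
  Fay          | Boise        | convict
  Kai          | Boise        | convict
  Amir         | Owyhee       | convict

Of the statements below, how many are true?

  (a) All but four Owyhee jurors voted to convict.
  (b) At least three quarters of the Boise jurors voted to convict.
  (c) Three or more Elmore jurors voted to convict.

3

(a) Owyhee: |A| = 8, |A ∩ B| = 4; needs |A ∖ B| = 4 — true.
(b) Boise: |A| = 7, |A ∩ B| = 6; needs |A ∩ B| / |A| ≥ 3/4 — true.
(c) Elmore: |A| = 9, |A ∩ B| = 3; needs |A ∩ B| ≥ 3 — true.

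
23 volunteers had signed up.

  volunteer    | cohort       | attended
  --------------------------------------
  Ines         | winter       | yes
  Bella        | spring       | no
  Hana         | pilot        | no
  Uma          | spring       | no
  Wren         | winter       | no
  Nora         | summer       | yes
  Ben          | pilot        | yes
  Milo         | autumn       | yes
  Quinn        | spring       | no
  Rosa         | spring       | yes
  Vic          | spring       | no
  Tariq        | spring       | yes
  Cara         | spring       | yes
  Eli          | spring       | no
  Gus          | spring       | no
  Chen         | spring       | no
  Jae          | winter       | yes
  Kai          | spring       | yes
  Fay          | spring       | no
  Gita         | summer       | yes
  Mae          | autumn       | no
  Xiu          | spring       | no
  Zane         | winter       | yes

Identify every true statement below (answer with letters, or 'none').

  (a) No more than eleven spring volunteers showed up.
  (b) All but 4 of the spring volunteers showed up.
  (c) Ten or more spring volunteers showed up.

|A| = 13, |A ∩ B| = 4, |A ∖ B| = 9.
(a) |A ∩ B| ≤ 11: holds.
(b) |A ∖ B| = 4: fails.
(c) |A ∩ B| ≥ 10: fails.

(a)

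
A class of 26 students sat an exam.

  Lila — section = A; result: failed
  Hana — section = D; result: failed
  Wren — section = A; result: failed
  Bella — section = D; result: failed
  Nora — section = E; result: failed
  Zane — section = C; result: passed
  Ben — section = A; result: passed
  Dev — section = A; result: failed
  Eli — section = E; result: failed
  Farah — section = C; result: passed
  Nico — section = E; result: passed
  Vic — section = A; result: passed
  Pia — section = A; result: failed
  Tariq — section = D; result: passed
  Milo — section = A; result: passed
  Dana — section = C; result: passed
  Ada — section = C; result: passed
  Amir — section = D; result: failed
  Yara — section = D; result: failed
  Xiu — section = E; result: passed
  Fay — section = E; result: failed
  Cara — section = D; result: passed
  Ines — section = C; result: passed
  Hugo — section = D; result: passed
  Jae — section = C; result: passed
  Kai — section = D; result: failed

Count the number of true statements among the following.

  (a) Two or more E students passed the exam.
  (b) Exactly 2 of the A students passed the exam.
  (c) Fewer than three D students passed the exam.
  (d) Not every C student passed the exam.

1

(a) E: |A| = 5, |A ∩ B| = 2; needs |A ∩ B| ≥ 2 — true.
(b) A: |A| = 7, |A ∩ B| = 3; needs |A ∩ B| = 2 — false.
(c) D: |A| = 8, |A ∩ B| = 3; needs |A ∩ B| < 3 — false.
(d) C: |A| = 6, |A ∩ B| = 6; needs A ⊄ B (|A ∖ B| ≥ 1) — false.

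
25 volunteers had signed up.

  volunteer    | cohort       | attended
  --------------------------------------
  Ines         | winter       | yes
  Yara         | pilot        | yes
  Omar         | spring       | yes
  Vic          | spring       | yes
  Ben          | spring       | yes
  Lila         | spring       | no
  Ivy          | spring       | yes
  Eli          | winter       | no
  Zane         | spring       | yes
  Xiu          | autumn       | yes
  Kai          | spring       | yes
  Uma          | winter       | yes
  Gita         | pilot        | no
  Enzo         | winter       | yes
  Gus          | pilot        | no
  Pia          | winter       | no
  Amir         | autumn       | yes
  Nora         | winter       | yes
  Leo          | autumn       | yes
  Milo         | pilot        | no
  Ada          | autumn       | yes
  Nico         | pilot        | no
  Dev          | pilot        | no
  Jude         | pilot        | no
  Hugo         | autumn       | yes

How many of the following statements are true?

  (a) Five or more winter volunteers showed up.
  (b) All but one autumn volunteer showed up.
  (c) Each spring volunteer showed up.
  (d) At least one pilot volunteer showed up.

1

(a) winter: |A| = 6, |A ∩ B| = 4; needs |A ∩ B| ≥ 5 — false.
(b) autumn: |A| = 5, |A ∩ B| = 5; needs |A ∖ B| = 1 — false.
(c) spring: |A| = 7, |A ∩ B| = 6; needs A ⊆ B, i.e. every element of A is in B (|A ∖ B| = 0) — false.
(d) pilot: |A| = 7, |A ∩ B| = 1; needs A ∩ B ≠ ∅ (|A ∩ B| ≥ 1) — true.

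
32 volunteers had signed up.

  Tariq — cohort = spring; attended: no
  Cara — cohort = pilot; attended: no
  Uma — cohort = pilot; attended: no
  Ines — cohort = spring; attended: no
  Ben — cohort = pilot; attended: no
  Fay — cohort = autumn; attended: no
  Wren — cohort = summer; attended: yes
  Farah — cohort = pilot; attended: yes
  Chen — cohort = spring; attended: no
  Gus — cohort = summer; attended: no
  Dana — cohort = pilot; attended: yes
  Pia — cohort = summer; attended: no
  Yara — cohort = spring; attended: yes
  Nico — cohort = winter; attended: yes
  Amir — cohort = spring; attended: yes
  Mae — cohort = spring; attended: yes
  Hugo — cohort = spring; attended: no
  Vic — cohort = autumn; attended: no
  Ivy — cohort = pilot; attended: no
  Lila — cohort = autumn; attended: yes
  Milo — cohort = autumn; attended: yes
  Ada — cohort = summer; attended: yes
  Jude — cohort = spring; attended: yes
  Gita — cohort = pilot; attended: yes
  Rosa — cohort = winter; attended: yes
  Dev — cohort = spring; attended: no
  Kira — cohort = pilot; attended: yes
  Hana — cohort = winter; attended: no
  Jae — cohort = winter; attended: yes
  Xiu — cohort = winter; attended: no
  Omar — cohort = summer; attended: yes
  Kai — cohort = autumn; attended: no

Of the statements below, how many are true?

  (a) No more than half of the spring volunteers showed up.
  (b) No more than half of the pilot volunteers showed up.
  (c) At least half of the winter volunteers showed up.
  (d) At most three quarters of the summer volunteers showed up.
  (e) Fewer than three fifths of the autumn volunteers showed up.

5

(a) spring: |A| = 9, |A ∩ B| = 4; needs |A ∩ B| ≤ |A ∖ B| — true.
(b) pilot: |A| = 8, |A ∩ B| = 4; needs |A ∩ B| ≤ |A ∖ B| — true.
(c) winter: |A| = 5, |A ∩ B| = 3; needs |A ∩ B| ≥ |A ∖ B| — true.
(d) summer: |A| = 5, |A ∩ B| = 3; needs |A ∩ B| / |A| ≤ 3/4 — true.
(e) autumn: |A| = 5, |A ∩ B| = 2; needs |A ∩ B| / |A| < 3/5 — true.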